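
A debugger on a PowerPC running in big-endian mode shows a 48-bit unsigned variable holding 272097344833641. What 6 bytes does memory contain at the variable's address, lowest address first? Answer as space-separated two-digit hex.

F7 78 99 95 48 69

272097344833641 in hexadecimal, padded to 48 bits, is 0xF77899954869.
Split into bytes (most-significant first): F7 78 99 95 48 69.
Big-endian stores the most-significant byte at the lowest address.
So the memory order matches the most-significant-first order: F7 78 99 95 48 69.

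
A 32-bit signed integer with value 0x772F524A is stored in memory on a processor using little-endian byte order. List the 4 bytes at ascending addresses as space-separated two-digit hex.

4A 52 2F 77

Split into bytes (most-significant first): 77 2F 52 4A.
Little-endian stores the least-significant byte at the lowest address.
So at ascending addresses the bytes are 4A 52 2F 77.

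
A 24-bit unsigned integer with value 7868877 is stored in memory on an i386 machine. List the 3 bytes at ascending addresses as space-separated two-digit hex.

CD 11 78

7868877 in hexadecimal, padded to 24 bits, is 0x7811CD.
Split into bytes (most-significant first): 78 11 CD.
Little-endian: lowest address holds the least-significant byte.
So at ascending addresses the bytes are CD 11 78.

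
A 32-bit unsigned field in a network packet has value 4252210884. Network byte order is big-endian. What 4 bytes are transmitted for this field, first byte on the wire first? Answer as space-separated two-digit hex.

4252210884 in hexadecimal, padded to 32 bits, is 0xFD7396C4.
Split into bytes (most-significant first): FD 73 96 C4.
Big-endian: lowest address holds the most-significant byte.
So the memory order matches the most-significant-first order: FD 73 96 C4.

FD 73 96 C4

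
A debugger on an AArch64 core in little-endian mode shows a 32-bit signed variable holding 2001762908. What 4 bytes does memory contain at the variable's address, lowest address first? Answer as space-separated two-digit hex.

5C 7A 50 77

2001762908 in hexadecimal, padded to 32 bits, is 0x77507A5C.
Split into bytes (most-significant first): 77 50 7A 5C.
Little-endian stores the least-significant byte at the lowest address.
So at ascending addresses the bytes are 5C 7A 50 77.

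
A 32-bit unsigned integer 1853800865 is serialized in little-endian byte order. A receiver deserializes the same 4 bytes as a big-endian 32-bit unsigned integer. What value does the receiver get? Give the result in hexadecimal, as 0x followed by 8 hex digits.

0xA1C17E6E

1853800865 in 32-bit hexadecimal is 0x6E7EC1A1.
Stored little-endian, the bytes at ascending addresses are A1 C1 7E 6E.
Read back as big-endian, the last byte is least significant, giving 0xA1C17E6E.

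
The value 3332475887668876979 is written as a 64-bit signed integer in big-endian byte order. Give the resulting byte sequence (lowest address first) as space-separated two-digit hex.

3332475887668876979 in hexadecimal, padded to 64 bits, is 0x2E3F5529E30ED6B3.
Split into bytes (most-significant first): 2E 3F 55 29 E3 0E D6 B3.
Big-endian stores the most-significant byte at the lowest address.
So the memory order matches the most-significant-first order: 2E 3F 55 29 E3 0E D6 B3.

2E 3F 55 29 E3 0E D6 B3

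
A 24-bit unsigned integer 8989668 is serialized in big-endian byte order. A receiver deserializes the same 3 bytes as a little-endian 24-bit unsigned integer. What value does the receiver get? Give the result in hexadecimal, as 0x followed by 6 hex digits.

0xE42B89

8989668 in 24-bit hexadecimal is 0x892BE4.
Stored big-endian, the bytes at ascending addresses are 89 2B E4.
Read back as little-endian, the first byte is least significant, giving 0xE42B89.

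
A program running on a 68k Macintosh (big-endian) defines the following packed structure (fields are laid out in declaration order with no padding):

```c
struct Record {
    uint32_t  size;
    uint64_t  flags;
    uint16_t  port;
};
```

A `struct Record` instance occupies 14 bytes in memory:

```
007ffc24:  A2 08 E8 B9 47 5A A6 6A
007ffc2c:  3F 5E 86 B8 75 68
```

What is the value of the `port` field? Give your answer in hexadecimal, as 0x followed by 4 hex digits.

0x7568

`port` follows `size` (4 B), `flags` (8 B), so it starts at offset 4 + 8 = 12 and occupies 2 bytes.
Bytes at offsets 12..13: 75 68.
In big-endian order the high byte comes first in memory.
The bytes are already most-significant first: 0x7568.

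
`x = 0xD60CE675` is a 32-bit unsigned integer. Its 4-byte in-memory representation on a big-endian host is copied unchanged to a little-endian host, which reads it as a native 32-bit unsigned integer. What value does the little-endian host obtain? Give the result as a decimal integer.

Stored big-endian, the bytes at ascending addresses are D6 0C E6 75.
Read back as little-endian, the first byte is least significant, giving 0x75E60CD6.
0x75E60CD6 = 1978010838.

1978010838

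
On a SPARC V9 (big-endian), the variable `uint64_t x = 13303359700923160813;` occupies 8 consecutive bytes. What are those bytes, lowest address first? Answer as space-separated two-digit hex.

13303359700923160813 in hexadecimal, padded to 64 bits, is 0xB89F0729ECC598ED.
Split into bytes (most-significant first): B8 9F 07 29 EC C5 98 ED.
Big-endian: lowest address holds the most-significant byte.
So the memory order matches the most-significant-first order: B8 9F 07 29 EC C5 98 ED.

B8 9F 07 29 EC C5 98 ED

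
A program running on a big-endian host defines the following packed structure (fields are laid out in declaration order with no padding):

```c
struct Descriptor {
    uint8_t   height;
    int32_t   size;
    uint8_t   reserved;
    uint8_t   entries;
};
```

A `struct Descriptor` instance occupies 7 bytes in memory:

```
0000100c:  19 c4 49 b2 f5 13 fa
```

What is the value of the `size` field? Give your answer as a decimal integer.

`size` follows `height` (1 byte), so it starts at byte offset 1 and occupies 4 bytes.
Bytes at offsets 1..4: C4 49 B2 F5.
Big-endian: lowest address holds the most-significant byte.
The bytes are already most-significant first: 0xC449B2F5.
Top bit is set, so as a signed 32-bit value this is 0xC449B2F5 − 2^32 = -1001803019.

-1001803019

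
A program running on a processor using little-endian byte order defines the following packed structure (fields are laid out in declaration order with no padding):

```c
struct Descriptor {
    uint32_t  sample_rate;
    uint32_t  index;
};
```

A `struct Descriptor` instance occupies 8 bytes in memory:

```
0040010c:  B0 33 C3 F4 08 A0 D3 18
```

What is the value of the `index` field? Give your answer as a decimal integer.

416522248

`index` follows `sample_rate` (4 bytes), so it starts at byte offset 4 and occupies 4 bytes.
Bytes at offsets 4..7: 08 A0 D3 18.
In little-endian order the low byte comes first in memory.
Reassemble most-significant byte first: 18 D3 A0 08 → 0x18D3A008.
0x18D3A008 = 416522248.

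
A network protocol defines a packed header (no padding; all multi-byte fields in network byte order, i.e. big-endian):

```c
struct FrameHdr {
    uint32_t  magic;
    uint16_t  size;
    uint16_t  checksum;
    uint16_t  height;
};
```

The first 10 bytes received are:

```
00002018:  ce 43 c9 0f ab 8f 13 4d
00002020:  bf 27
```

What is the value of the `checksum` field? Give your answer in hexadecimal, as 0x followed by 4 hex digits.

`checksum` follows `magic` (4 B), `size` (2 B), so it starts at offset 4 + 2 = 6 and occupies 2 bytes.
Bytes at offsets 6..7: 13 4D.
In big-endian order the high byte comes first in memory.
The bytes are already most-significant first: 0x134D.

0x134D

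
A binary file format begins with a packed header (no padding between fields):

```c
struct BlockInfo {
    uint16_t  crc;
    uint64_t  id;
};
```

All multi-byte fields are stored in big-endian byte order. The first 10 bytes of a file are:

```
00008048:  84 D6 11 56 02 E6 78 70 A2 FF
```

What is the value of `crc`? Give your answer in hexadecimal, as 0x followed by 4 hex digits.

`crc` is the first field, at byte offset 0, occupying 2 bytes.
Bytes at offsets 0..1: 84 D6.
In big-endian order the high byte comes first in memory.
The bytes are already most-significant first: 0x84D6.

0x84D6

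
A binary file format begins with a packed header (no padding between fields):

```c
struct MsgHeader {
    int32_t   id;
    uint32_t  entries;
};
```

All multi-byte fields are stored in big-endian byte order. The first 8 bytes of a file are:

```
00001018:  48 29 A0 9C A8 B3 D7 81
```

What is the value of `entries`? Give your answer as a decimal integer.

2830358401

`entries` follows `id` (4 bytes), so it starts at byte offset 4 and occupies 4 bytes.
Bytes at offsets 4..7: A8 B3 D7 81.
Big-endian: lowest address holds the most-significant byte.
The bytes are already most-significant first: 0xA8B3D781.
0xA8B3D781 = 2830358401.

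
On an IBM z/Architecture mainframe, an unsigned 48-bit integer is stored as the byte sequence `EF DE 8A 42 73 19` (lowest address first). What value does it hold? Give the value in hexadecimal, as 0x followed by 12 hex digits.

0xEFDE8A427319

Big-endian stores the most-significant byte at the lowest address.
The bytes are already most-significant first: 0xEFDE8A427319.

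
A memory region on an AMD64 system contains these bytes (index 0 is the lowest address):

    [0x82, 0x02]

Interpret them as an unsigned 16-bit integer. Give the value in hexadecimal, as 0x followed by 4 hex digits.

0x0282

In little-endian order the low byte comes first in memory.
Reassemble most-significant byte first: 02 82 → 0x0282.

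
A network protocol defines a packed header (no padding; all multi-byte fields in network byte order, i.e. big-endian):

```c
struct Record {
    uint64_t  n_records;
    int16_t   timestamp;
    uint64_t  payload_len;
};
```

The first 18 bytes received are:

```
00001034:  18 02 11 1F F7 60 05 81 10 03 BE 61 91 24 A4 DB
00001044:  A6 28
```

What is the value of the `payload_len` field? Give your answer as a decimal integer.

13718405526517949992

`payload_len` follows `n_records` (8 B), `timestamp` (2 B), so it starts at offset 8 + 2 = 10 and occupies 8 bytes.
Bytes at offsets 10..17: BE 61 91 24 A4 DB A6 28.
Big-endian: lowest address holds the most-significant byte.
The bytes are already most-significant first: 0xBE619124A4DBA628.
0xBE619124A4DBA628 = 13718405526517949992.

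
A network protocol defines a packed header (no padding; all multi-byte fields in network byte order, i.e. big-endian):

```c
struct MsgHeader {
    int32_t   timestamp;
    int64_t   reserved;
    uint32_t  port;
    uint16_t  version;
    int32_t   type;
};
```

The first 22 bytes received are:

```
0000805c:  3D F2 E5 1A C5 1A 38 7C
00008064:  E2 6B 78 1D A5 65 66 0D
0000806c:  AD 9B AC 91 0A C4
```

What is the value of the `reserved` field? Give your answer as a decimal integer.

`reserved` follows `timestamp` (4 bytes), so it starts at byte offset 4 and occupies 8 bytes.
Bytes at offsets 4..11: C5 1A 38 7C E2 6B 78 1D.
Big-endian: lowest address holds the most-significant byte.
The bytes are already most-significant first: 0xC51A387CE26B781D.
Top bit is set, so as a signed 64-bit value this is 0xC51A387CE26B781D − 2^64 = -4244017589817477091.

-4244017589817477091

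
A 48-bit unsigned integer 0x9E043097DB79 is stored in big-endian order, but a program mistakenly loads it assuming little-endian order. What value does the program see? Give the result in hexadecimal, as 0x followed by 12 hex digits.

Stored big-endian, the bytes at ascending addresses are 9E 04 30 97 DB 79.
Read back as little-endian, the first byte is least significant, giving 0x79DB9730049E.

0x79DB9730049E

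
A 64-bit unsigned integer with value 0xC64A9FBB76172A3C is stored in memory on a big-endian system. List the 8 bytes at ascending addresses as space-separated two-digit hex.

C6 4A 9F BB 76 17 2A 3C

Split into bytes (most-significant first): C6 4A 9F BB 76 17 2A 3C.
In big-endian order the high byte comes first in memory.
So the memory order matches the most-significant-first order: C6 4A 9F BB 76 17 2A 3C.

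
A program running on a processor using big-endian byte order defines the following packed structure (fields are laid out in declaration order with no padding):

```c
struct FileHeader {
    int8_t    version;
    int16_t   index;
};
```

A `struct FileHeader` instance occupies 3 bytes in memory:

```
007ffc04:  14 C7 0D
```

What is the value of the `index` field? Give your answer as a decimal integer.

`index` follows `version` (1 byte), so it starts at byte offset 1 and occupies 2 bytes.
Bytes at offsets 1..2: C7 0D.
Big-endian: lowest address holds the most-significant byte.
The bytes are already most-significant first: 0xC70D.
Top bit is set, so as a signed 16-bit value this is 0xC70D − 2^16 = -14579.

-14579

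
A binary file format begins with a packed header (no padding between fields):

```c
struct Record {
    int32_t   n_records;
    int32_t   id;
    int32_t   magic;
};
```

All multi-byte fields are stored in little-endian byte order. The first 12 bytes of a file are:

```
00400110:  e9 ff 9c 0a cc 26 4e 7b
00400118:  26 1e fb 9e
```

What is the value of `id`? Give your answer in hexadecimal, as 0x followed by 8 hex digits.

0x7B4E26CC

`id` follows `n_records` (4 bytes), so it starts at byte offset 4 and occupies 4 bytes.
Bytes at offsets 4..7: CC 26 4E 7B.
Little-endian stores the least-significant byte at the lowest address.
Reassemble most-significant byte first: 7B 4E 26 CC → 0x7B4E26CC.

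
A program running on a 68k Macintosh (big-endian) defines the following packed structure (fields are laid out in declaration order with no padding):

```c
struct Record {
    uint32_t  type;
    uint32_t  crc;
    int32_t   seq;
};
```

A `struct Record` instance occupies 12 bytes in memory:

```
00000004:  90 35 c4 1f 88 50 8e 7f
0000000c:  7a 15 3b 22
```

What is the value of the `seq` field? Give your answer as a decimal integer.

`seq` follows `type` (4 B), `crc` (4 B), so it starts at offset 4 + 4 = 8 and occupies 4 bytes.
Bytes at offsets 8..11: 7A 15 3B 22.
In big-endian order the high byte comes first in memory.
The bytes are already most-significant first: 0x7A153B22.
0x7A153B22 = 2048211746.

2048211746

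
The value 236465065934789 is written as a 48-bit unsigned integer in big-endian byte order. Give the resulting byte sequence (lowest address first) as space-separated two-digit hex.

D7 10 50 41 BF C5

236465065934789 in hexadecimal, padded to 48 bits, is 0xD7105041BFC5.
Split into bytes (most-significant first): D7 10 50 41 BF C5.
Big-endian: lowest address holds the most-significant byte.
So the memory order matches the most-significant-first order: D7 10 50 41 BF C5.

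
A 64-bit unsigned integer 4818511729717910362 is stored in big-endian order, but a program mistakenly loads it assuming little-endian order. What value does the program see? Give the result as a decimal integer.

6529062206045871682

4818511729717910362 in 64-bit hexadecimal is 0x42DECAE37BE39B5A.
Stored big-endian, the bytes at ascending addresses are 42 DE CA E3 7B E3 9B 5A.
Read back as little-endian, the first byte is least significant, giving 0x5A9BE37BE3CADE42.
0x5A9BE37BE3CADE42 = 6529062206045871682.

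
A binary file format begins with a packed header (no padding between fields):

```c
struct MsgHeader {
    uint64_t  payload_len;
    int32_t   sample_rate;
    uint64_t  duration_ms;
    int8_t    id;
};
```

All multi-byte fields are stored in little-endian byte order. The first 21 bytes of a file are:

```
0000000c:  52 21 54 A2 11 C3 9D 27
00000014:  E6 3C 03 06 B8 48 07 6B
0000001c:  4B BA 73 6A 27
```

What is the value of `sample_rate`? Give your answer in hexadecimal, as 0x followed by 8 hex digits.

0x06033CE6

`sample_rate` follows `payload_len` (8 bytes), so it starts at byte offset 8 and occupies 4 bytes.
Bytes at offsets 8..11: E6 3C 03 06.
Little-endian stores the least-significant byte at the lowest address.
Reassemble most-significant byte first: 06 03 3C E6 → 0x06033CE6.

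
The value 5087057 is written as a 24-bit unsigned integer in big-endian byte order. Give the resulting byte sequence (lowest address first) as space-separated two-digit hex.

4D 9F 51

5087057 in hexadecimal, padded to 24 bits, is 0x4D9F51.
Split into bytes (most-significant first): 4D 9F 51.
Big-endian stores the most-significant byte at the lowest address.
So the memory order matches the most-significant-first order: 4D 9F 51.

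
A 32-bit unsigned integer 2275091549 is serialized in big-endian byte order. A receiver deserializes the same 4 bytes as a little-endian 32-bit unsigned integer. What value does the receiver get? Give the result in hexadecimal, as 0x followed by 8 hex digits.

2275091549 in 32-bit hexadecimal is 0x879B245D.
Stored big-endian, the bytes at ascending addresses are 87 9B 24 5D.
Read back as little-endian, the first byte is least significant, giving 0x5D249B87.

0x5D249B87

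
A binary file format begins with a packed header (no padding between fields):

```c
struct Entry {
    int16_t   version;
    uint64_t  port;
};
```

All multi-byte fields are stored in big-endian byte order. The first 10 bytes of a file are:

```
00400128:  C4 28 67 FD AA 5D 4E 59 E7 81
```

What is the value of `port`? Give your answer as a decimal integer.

`port` follows `version` (2 bytes), so it starts at byte offset 2 and occupies 8 bytes.
Bytes at offsets 2..9: 67 FD AA 5D 4E 59 E7 81.
Big-endian: lowest address holds the most-significant byte.
The bytes are already most-significant first: 0x67FDAA5D4E59E781.
0x67FDAA5D4E59E781 = 7493332672737568641.

7493332672737568641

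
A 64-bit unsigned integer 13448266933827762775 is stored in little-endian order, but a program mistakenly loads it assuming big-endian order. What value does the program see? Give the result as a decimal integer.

13448266933827762775 in 64-bit hexadecimal is 0xBAA1D7863B6F7A57.
Stored little-endian, the bytes at ascending addresses are 57 7A 6F 3B 86 D7 A1 BA.
Read back as big-endian, the last byte is least significant, giving 0x577A6F3B86D7A1BA.
0x577A6F3B86D7A1BA = 6303472929914462650.

6303472929914462650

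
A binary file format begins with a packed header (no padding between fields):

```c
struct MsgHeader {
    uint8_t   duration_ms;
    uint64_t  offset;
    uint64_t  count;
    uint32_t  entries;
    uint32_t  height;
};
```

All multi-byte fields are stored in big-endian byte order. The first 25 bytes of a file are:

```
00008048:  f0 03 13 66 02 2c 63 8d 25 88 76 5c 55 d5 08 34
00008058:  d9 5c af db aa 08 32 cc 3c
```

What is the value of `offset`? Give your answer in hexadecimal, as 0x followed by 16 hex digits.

`offset` follows `duration_ms` (1 byte), so it starts at byte offset 1 and occupies 8 bytes.
Bytes at offsets 1..8: 03 13 66 02 2C 63 8D 25.
In big-endian order the high byte comes first in memory.
The bytes are already most-significant first: 0x031366022C638D25.

0x031366022C638D25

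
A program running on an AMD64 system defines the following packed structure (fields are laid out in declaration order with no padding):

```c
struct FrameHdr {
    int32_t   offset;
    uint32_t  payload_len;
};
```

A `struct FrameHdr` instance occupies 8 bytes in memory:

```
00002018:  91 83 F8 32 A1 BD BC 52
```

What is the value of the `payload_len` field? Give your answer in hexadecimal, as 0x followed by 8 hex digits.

0x52BCBDA1

`payload_len` follows `offset` (4 bytes), so it starts at byte offset 4 and occupies 4 bytes.
Bytes at offsets 4..7: A1 BD BC 52.
Little-endian stores the least-significant byte at the lowest address.
Reassemble most-significant byte first: 52 BC BD A1 → 0x52BCBDA1.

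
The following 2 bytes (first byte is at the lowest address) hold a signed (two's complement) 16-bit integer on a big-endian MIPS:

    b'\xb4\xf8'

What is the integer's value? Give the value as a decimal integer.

Big-endian: lowest address holds the most-significant byte.
The bytes are already most-significant first: 0xB4F8.
Top bit is set, so as a signed 16-bit value this is 0xB4F8 − 2^16 = -19208.

-19208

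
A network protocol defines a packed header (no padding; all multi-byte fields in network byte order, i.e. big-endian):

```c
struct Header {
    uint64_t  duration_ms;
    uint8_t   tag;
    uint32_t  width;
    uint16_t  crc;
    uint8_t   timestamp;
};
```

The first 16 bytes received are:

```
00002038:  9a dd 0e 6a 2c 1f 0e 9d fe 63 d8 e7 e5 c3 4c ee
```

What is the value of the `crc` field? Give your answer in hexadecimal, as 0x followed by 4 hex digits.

0xC34C

`crc` follows `duration_ms` (8 B), `tag` (1 B), `width` (4 B), so it starts at offset 8 + 1 + 4 = 13 and occupies 2 bytes.
Bytes at offsets 13..14: C3 4C.
Big-endian stores the most-significant byte at the lowest address.
The bytes are already most-significant first: 0xC34C.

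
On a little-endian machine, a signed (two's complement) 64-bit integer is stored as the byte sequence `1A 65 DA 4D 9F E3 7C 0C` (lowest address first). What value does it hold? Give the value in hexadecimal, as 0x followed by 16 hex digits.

Little-endian stores the least-significant byte at the lowest address.
Reassemble most-significant byte first: 0C 7C E3 9F 4D DA 65 1A → 0x0C7CE39F4DDA651A.

0x0C7CE39F4DDA651A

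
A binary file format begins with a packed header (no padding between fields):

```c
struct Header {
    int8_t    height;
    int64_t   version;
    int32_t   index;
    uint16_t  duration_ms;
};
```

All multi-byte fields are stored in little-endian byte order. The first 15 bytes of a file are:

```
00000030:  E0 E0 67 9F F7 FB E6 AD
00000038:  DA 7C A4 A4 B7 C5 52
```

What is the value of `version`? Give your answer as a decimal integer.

`version` follows `height` (1 byte), so it starts at byte offset 1 and occupies 8 bytes.
Bytes at offsets 1..8: E0 67 9F F7 FB E6 AD DA.
Little-endian stores the least-significant byte at the lowest address.
Reassemble most-significant byte first: DA AD E6 FB F7 9F 67 E0 → 0xDAADE6FBF79F67E0.
Top bit is set, so as a signed 64-bit value this is 0xDAADE6FBF79F67E0 − 2^64 = -2689239432604719136.

-2689239432604719136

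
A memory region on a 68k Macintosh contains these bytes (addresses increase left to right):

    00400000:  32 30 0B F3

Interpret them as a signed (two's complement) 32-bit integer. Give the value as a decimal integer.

842009587

Big-endian stores the most-significant byte at the lowest address.
The bytes are already most-significant first: 0x32300BF3.
0x32300BF3 = 842009587.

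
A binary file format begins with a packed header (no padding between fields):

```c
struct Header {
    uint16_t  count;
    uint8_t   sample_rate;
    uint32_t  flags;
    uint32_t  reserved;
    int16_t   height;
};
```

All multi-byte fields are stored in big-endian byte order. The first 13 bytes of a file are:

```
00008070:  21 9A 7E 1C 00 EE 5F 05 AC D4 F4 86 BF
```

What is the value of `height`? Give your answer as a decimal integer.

-31041

`height` follows `count` (2 B), `sample_rate` (1 B), `flags` (4 B), `reserved` (4 B), so it starts at offset 2 + 1 + 4 + 4 = 11 and occupies 2 bytes.
Bytes at offsets 11..12: 86 BF.
In big-endian order the high byte comes first in memory.
The bytes are already most-significant first: 0x86BF.
Top bit is set, so as a signed 16-bit value this is 0x86BF − 2^16 = -31041.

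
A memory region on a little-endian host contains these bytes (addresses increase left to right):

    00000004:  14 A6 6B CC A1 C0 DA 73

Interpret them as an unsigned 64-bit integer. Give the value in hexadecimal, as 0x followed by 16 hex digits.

0x73DAC0A1CC6BA614

In little-endian order the low byte comes first in memory.
Reassemble most-significant byte first: 73 DA C0 A1 CC 6B A6 14 → 0x73DAC0A1CC6BA614.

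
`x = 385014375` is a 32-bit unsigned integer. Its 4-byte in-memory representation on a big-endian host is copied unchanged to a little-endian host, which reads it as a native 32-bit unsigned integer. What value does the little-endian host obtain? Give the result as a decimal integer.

1742402070

385014375 in 32-bit hexadecimal is 0x16F2DA67.
Stored big-endian, the bytes at ascending addresses are 16 F2 DA 67.
Read back as little-endian, the first byte is least significant, giving 0x67DAF216.
0x67DAF216 = 1742402070.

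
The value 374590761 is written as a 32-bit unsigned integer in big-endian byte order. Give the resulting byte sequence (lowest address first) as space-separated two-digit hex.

16 53 CD 29

374590761 in hexadecimal, padded to 32 bits, is 0x1653CD29.
Split into bytes (most-significant first): 16 53 CD 29.
Big-endian: lowest address holds the most-significant byte.
So the memory order matches the most-significant-first order: 16 53 CD 29.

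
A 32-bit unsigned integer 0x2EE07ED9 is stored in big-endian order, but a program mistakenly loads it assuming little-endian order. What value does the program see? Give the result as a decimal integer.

3648970798

Stored big-endian, the bytes at ascending addresses are 2E E0 7E D9.
Read back as little-endian, the first byte is least significant, giving 0xD97EE02E.
0xD97EE02E = 3648970798.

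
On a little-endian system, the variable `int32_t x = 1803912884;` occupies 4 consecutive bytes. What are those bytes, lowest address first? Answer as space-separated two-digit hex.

1803912884 in hexadecimal, padded to 32 bits, is 0x6B8586B4.
Split into bytes (most-significant first): 6B 85 86 B4.
Little-endian stores the least-significant byte at the lowest address.
So at ascending addresses the bytes are B4 86 85 6B.

B4 86 85 6B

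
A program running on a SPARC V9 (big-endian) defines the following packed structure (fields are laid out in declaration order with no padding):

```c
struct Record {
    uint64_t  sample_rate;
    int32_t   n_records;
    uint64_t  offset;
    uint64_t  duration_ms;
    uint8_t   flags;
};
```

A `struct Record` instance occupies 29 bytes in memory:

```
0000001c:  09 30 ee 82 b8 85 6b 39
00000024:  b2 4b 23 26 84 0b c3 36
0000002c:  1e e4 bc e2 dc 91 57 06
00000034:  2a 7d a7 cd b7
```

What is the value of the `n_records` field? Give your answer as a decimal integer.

`n_records` follows `sample_rate` (8 bytes), so it starts at byte offset 8 and occupies 4 bytes.
Bytes at offsets 8..11: B2 4B 23 26.
In big-endian order the high byte comes first in memory.
The bytes are already most-significant first: 0xB24B2326.
Top bit is set, so as a signed 32-bit value this is 0xB24B2326 − 2^32 = -1303698650.

-1303698650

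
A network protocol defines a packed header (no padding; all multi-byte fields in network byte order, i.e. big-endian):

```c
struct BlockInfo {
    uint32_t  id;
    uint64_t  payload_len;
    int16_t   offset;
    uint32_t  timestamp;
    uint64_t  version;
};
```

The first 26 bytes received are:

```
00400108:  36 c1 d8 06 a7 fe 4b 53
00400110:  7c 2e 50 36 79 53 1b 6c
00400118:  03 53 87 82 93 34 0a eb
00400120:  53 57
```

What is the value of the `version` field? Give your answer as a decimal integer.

9764528793823433559

`version` follows `id` (4 B), `payload_len` (8 B), `offset` (2 B), `timestamp` (4 B), so it starts at offset 4 + 8 + 2 + 4 = 18 and occupies 8 bytes.
Bytes at offsets 18..25: 87 82 93 34 0A EB 53 57.
In big-endian order the high byte comes first in memory.
The bytes are already most-significant first: 0x878293340AEB5357.
0x878293340AEB5357 = 9764528793823433559.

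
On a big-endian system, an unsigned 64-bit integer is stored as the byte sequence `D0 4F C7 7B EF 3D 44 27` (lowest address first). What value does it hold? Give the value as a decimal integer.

In big-endian order the high byte comes first in memory.
The bytes are already most-significant first: 0xD04FC77BEF3D4427.
0xD04FC77BEF3D4427 = 15010435418157827111.

15010435418157827111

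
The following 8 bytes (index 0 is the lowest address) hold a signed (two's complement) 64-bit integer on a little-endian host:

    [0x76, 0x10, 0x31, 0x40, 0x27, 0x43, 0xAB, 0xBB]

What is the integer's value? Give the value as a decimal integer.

-4923767931739762570

Little-endian: lowest address holds the least-significant byte.
Reassemble most-significant byte first: BB AB 43 27 40 31 10 76 → 0xBBAB432740311076.
Top bit is set, so as a signed 64-bit value this is 0xBBAB432740311076 − 2^64 = -4923767931739762570.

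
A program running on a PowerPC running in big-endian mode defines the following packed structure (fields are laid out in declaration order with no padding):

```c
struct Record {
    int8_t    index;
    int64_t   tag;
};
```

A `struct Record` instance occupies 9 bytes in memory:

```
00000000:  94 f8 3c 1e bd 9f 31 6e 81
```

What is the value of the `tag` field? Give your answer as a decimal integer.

`tag` follows `index` (1 byte), so it starts at byte offset 1 and occupies 8 bytes.
Bytes at offsets 1..8: F8 3C 1E BD 9F 31 6E 81.
Big-endian stores the most-significant byte at the lowest address.
The bytes are already most-significant first: 0xF83C1EBD9F316E81.
Top bit is set, so as a signed 64-bit value this is 0xF83C1EBD9F316E81 − 2^64 = -559538453932315007.

-559538453932315007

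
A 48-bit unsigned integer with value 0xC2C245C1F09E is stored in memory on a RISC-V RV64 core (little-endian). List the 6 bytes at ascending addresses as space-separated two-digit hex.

Split into bytes (most-significant first): C2 C2 45 C1 F0 9E.
Little-endian stores the least-significant byte at the lowest address.
So at ascending addresses the bytes are 9E F0 C1 45 C2 C2.

9E F0 C1 45 C2 C2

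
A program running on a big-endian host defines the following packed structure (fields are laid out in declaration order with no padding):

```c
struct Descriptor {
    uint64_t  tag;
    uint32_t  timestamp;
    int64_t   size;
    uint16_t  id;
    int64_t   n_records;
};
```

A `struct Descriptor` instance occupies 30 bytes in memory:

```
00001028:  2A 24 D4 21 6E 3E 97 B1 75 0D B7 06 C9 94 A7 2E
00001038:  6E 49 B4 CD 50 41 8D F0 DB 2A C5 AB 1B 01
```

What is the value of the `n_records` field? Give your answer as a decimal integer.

-8218828343199720703

`n_records` follows `tag` (8 B), `timestamp` (4 B), `size` (8 B), `id` (2 B), so it starts at offset 8 + 4 + 8 + 2 = 22 and occupies 8 bytes.
Bytes at offsets 22..29: 8D F0 DB 2A C5 AB 1B 01.
Big-endian stores the most-significant byte at the lowest address.
The bytes are already most-significant first: 0x8DF0DB2AC5AB1B01.
Top bit is set, so as a signed 64-bit value this is 0x8DF0DB2AC5AB1B01 − 2^64 = -8218828343199720703.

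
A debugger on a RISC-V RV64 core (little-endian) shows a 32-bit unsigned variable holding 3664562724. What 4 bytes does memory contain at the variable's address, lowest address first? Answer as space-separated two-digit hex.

3664562724 in hexadecimal, padded to 32 bits, is 0xDA6CCA24.
Split into bytes (most-significant first): DA 6C CA 24.
In little-endian order the low byte comes first in memory.
So at ascending addresses the bytes are 24 CA 6C DA.

24 CA 6C DA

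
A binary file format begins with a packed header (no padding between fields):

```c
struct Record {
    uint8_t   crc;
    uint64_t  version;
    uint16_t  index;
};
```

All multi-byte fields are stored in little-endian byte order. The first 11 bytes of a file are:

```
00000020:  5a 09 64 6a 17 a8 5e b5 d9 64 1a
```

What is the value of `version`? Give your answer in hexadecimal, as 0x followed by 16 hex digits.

`version` follows `crc` (1 byte), so it starts at byte offset 1 and occupies 8 bytes.
Bytes at offsets 1..8: 09 64 6A 17 A8 5E B5 D9.
Little-endian stores the least-significant byte at the lowest address.
Reassemble most-significant byte first: D9 B5 5E A8 17 6A 64 09 → 0xD9B55EA8176A6409.

0xD9B55EA8176A6409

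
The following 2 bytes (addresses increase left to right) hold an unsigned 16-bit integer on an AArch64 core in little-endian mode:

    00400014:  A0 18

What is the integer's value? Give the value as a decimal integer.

In little-endian order the low byte comes first in memory.
Reassemble most-significant byte first: 18 A0 → 0x18A0.
0x18A0 = 6304.

6304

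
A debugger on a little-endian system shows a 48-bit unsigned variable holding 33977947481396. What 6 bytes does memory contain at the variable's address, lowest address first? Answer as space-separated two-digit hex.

34 65 7D 1B E7 1E

33977947481396 in hexadecimal, padded to 48 bits, is 0x1EE71B7D6534.
Split into bytes (most-significant first): 1E E7 1B 7D 65 34.
In little-endian order the low byte comes first in memory.
So at ascending addresses the bytes are 34 65 7D 1B E7 1E.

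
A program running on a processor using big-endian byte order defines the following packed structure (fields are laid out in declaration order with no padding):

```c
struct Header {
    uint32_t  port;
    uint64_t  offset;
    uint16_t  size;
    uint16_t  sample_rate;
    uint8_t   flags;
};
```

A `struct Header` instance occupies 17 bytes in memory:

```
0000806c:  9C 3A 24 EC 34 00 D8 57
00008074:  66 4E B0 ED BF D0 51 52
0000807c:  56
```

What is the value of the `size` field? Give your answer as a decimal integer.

`size` follows `port` (4 B), `offset` (8 B), so it starts at offset 4 + 8 = 12 and occupies 2 bytes.
Bytes at offsets 12..13: BF D0.
In big-endian order the high byte comes first in memory.
The bytes are already most-significant first: 0xBFD0.
0xBFD0 = 49104.

49104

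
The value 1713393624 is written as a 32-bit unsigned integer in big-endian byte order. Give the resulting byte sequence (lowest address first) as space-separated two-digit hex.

1713393624 in hexadecimal, padded to 32 bits, is 0x66204FD8.
Split into bytes (most-significant first): 66 20 4F D8.
In big-endian order the high byte comes first in memory.
So the memory order matches the most-significant-first order: 66 20 4F D8.

66 20 4F D8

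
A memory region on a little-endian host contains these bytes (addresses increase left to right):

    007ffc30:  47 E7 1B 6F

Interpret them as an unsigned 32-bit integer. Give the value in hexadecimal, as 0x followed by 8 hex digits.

In little-endian order the low byte comes first in memory.
Reassemble most-significant byte first: 6F 1B E7 47 → 0x6F1BE747.

0x6F1BE747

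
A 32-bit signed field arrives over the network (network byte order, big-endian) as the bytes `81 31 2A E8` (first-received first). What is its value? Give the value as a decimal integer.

Big-endian stores the most-significant byte at the lowest address.
The bytes are already most-significant first: 0x81312AE8.
Top bit is set, so as a signed 32-bit value this is 0x81312AE8 − 2^32 = -2127484184.

-2127484184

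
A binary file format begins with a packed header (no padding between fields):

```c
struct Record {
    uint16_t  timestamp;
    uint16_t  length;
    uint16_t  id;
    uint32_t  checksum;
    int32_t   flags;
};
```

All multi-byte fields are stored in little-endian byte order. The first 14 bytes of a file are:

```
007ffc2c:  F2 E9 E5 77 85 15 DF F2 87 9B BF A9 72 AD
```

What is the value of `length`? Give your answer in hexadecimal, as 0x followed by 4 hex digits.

`length` follows `timestamp` (2 bytes), so it starts at byte offset 2 and occupies 2 bytes.
Bytes at offsets 2..3: E5 77.
Little-endian stores the least-significant byte at the lowest address.
Reassemble most-significant byte first: 77 E5 → 0x77E5.

0x77E5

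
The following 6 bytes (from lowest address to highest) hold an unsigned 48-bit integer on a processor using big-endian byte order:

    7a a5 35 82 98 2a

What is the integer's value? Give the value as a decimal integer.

Big-endian: lowest address holds the most-significant byte.
The bytes are already most-significant first: 0x7AA53582982A.
0x7AA53582982A = 134849985943594.

134849985943594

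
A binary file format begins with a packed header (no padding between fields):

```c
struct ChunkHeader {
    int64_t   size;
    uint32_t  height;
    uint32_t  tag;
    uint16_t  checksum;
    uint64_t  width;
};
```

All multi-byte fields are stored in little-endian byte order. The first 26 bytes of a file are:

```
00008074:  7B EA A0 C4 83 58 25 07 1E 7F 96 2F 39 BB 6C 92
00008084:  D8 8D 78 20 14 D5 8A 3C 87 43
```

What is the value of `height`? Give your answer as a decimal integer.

`height` follows `size` (8 bytes), so it starts at byte offset 8 and occupies 4 bytes.
Bytes at offsets 8..11: 1E 7F 96 2F.
Little-endian: lowest address holds the least-significant byte.
Reassemble most-significant byte first: 2F 96 7F 1E → 0x2F967F1E.
0x2F967F1E = 798392094.

798392094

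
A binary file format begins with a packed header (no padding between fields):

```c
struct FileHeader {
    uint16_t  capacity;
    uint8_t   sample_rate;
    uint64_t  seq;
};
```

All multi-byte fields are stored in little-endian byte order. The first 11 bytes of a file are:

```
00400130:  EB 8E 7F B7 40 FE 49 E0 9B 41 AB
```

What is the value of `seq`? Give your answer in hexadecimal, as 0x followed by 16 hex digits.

`seq` follows `capacity` (2 B), `sample_rate` (1 B), so it starts at offset 2 + 1 = 3 and occupies 8 bytes.
Bytes at offsets 3..10: B7 40 FE 49 E0 9B 41 AB.
In little-endian order the low byte comes first in memory.
Reassemble most-significant byte first: AB 41 9B E0 49 FE 40 B7 → 0xAB419BE049FE40B7.

0xAB419BE049FE40B7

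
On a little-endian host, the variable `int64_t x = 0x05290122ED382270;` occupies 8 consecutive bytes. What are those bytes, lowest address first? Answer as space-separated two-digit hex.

70 22 38 ED 22 01 29 05

Split into bytes (most-significant first): 05 29 01 22 ED 38 22 70.
In little-endian order the low byte comes first in memory.
So at ascending addresses the bytes are 70 22 38 ED 22 01 29 05.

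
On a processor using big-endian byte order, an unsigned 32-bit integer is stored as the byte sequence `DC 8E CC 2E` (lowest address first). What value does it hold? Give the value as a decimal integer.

Big-endian stores the most-significant byte at the lowest address.
The bytes are already most-significant first: 0xDC8ECC2E.
0xDC8ECC2E = 3700345902.

3700345902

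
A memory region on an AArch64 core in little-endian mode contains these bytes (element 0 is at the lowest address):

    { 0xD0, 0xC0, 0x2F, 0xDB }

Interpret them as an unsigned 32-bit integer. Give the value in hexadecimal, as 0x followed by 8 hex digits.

In little-endian order the low byte comes first in memory.
Reassemble most-significant byte first: DB 2F C0 D0 → 0xDB2FC0D0.

0xDB2FC0D0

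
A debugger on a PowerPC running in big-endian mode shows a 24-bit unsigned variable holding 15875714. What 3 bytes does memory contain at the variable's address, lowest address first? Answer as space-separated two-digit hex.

15875714 in hexadecimal, padded to 24 bits, is 0xF23E82.
Split into bytes (most-significant first): F2 3E 82.
Big-endian stores the most-significant byte at the lowest address.
So the memory order matches the most-significant-first order: F2 3E 82.

F2 3E 82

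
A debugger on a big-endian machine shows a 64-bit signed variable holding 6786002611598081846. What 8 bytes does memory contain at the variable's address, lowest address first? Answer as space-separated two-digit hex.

6786002611598081846 in hexadecimal, padded to 64 bits, is 0x5E2CB96BE52D3F36.
Split into bytes (most-significant first): 5E 2C B9 6B E5 2D 3F 36.
Big-endian stores the most-significant byte at the lowest address.
So the memory order matches the most-significant-first order: 5E 2C B9 6B E5 2D 3F 36.

5E 2C B9 6B E5 2D 3F 36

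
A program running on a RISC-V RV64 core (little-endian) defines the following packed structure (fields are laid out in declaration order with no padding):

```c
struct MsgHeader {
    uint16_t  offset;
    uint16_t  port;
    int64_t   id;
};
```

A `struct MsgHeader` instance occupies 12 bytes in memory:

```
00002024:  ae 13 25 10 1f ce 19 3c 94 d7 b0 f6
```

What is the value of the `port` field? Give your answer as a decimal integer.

4133

`port` follows `offset` (2 bytes), so it starts at byte offset 2 and occupies 2 bytes.
Bytes at offsets 2..3: 25 10.
Little-endian stores the least-significant byte at the lowest address.
Reassemble most-significant byte first: 10 25 → 0x1025.
0x1025 = 4133.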